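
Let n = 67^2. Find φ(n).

φ(4489) = 4489 · (1 − 1/67)
       = 4489 · 66/67 = 4422.

4422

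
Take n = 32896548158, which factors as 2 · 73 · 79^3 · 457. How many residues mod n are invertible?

φ(2) = 2 − 1 = 1.
φ(73) = 73 − 1 = 72.
φ(79^3) = 79^2·(79−1) = 6241·78 = 486798.
φ(457) = 457 − 1 = 456.
Since φ is multiplicative, φ(32896548158) = 1 · 72 · 486798 · 456 = 15982551936.

15982551936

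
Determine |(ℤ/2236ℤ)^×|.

Prime factorization: 2236 = 2^2 * 13 * 43.
φ(2236) = 2236 · (1 − 1/2) · (1 − 1/13) · (1 − 1/43)
       = 2236 · 504/1118 = 1008.

1008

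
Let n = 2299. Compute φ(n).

First factor: 2299 = 11^2 · 19.
φ(2299) = 2299 · (1 − 1/11) · (1 − 1/19)
       = 2299 · 180/209 = 1980.

1980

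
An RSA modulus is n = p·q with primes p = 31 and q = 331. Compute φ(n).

9900

φ(10261) = 10261 · (1 − 1/31) · (1 − 1/331)
       = 10261 · 9900/10261 = 9900.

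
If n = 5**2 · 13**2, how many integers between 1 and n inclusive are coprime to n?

3120

φ(5^2) = 5^1·(5−1) = 5·4 = 20.
φ(13^2) = 13^1·(13−1) = 13·12 = 156.
φ(4225) = 20 × 156 = 3120.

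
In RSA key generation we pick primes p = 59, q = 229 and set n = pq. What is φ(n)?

13224

φ(pq) = (p−1)(q−1) = 58 · 228 = 13224.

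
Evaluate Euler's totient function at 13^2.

156

φ(13^2) = 13^1·(13−1) = 13·12 = 156.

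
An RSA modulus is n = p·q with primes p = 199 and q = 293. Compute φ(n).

57816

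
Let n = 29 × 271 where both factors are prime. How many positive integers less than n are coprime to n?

φ(pq) = (p−1)(q−1) = 28 · 270 = 7560.

7560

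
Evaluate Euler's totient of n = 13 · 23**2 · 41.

242880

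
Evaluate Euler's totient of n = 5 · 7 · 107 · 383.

971808

φ(5) = 5 − 1 = 4.
φ(7) = 7 − 1 = 6.
φ(107) = 107 − 1 = 106.
φ(383) = 383 − 1 = 382.
Multiply: 4 · 6 · 106 · 382 = 971808.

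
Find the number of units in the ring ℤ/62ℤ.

Prime factorization: 62 = 2 · 31.
φ(62) = 62 · (1 − 1/2) · (1 − 1/31)
       = 62 · 30/62 = 30.

30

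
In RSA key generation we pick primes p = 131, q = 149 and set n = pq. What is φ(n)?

19240

φ(n) = (p − 1)(q − 1) = (131−1)(149−1) = 130·148 = 19240.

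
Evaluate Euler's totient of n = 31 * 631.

φ(19561) = 19561 · (1 − 1/31) · (1 − 1/631)
       = 19561 · 18900/19561 = 18900.

18900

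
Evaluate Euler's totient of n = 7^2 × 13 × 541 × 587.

159485760

φ(7^2) = 7^1·(7−1) = 7·6 = 42.
φ(13) = 13 − 1 = 12.
φ(541) = 541 − 1 = 540.
φ(587) = 587 − 1 = 586.
Since φ is multiplicative, φ(202290179) = 42 · 12 · 540 · 586 = 159485760.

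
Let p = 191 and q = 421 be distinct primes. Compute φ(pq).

79800

φ(pq) = (p−1)(q−1) = 190 · 420 = 79800.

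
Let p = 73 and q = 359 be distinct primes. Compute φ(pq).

25776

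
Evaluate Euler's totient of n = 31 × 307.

9180

φ(31) = 31 − 1 = 30.
φ(307) = 307 − 1 = 306.
Multiply: 30 · 306 = 9180.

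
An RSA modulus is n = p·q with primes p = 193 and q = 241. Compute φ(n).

46080

φ(193) = 193 − 1 = 192.
φ(241) = 241 − 1 = 240.
Multiply: 192 · 240 = 46080.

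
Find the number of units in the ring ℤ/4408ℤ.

Factor 4408: 4408 = 2^3 · 19 · 29.
φ(2^3) = 2^3 − 2^2 = 8 − 4 = 4.
φ(19) = 19 − 1 = 18.
φ(29) = 29 − 1 = 28.
Since φ is multiplicative, φ(4408) = 4 · 18 · 28 = 2016.

2016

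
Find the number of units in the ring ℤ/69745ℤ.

First factor: 69745 = 5 * 13 * 29 * 37.
φ(5) = 5 − 1 = 4.
φ(13) = 13 − 1 = 12.
φ(29) = 29 − 1 = 28.
φ(37) = 37 − 1 = 36.
φ(69745) = 4 × 12 × 28 × 36 = 48384.

48384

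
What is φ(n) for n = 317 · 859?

φ(272303) = 272303 · (1 − 1/317) · (1 − 1/859)
       = 272303 · 271128/272303 = 271128.

271128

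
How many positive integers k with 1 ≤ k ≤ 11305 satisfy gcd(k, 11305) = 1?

6912

First factor: 11305 = 5 × 7 × 17 × 19.
φ(11305) = 11305 · (1 − 1/5) · (1 − 1/7) · (1 − 1/17) · (1 − 1/19)
       = 11305 · 6912/11305 = 6912.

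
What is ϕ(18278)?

7776

Factor 18278: 18278 = 2 * 13 * 19 * 37.
φ(2) = 2 − 1 = 1.
φ(13) = 13 − 1 = 12.
φ(19) = 19 − 1 = 18.
φ(37) = 37 − 1 = 36.
φ(18278) = 1 × 12 × 18 × 36 = 7776.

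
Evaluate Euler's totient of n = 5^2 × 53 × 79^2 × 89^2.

50191215360

φ(65501323325) = 65501323325 · (1 − 1/5) · (1 − 1/53) · (1 − 1/79) · (1 − 1/89)
       = 65501323325 · 1427712/1863215 = 50191215360.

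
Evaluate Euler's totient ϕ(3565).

2640

3565 = 5 · 23 · 31.
φ(5) = 5 − 1 = 4.
φ(23) = 23 − 1 = 22.
φ(31) = 31 − 1 = 30.
Since φ is multiplicative, φ(3565) = 4 · 22 · 30 = 2640.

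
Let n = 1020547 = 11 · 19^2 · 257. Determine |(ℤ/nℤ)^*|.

875520

φ(11) = 11 − 1 = 10.
φ(19^2) = 19^2 − 19^1 = 361 − 19 = 342.
φ(257) = 257 − 1 = 256.
φ(1020547) = 10 × 342 × 256 = 875520.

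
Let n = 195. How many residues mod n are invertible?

First factor: 195 = 3 · 5 · 13.
φ(195) = 195 · (1 − 1/3) · (1 − 1/5) · (1 − 1/13)
       = 195 · 96/195 = 96.

96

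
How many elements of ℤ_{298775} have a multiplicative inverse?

Prime factorization: 298775 = 5**2 * 17 * 19 * 37.
φ(5^2) = 5^1·(5−1) = 5·4 = 20.
φ(17) = 17 − 1 = 16.
φ(19) = 19 − 1 = 18.
φ(37) = 37 − 1 = 36.
φ(298775) = 20 × 16 × 18 × 36 = 207360.

207360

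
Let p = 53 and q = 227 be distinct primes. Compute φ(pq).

φ(pq) = (p−1)(q−1) = 52 · 226 = 11752.

11752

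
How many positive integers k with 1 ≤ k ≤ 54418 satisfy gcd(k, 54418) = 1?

20592

First factor: 54418 = 2 · 7 · 13**2 · 23.
φ(54418) = 54418 · (1 − 1/2) · (1 − 1/7) · (1 − 1/13) · (1 − 1/23)
       = 54418 · 1584/4186 = 20592.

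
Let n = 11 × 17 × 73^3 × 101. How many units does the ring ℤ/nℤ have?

φ(7347364079) = 7347364079 · (1 − 1/11) · (1 − 1/17) · (1 − 1/73) · (1 − 1/101)
       = 7347364079 · 1152000/1378751 = 6139008000.

6139008000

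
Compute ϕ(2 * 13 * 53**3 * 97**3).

φ(3532776473746) = 3532776473746 · (1 − 1/2) · (1 − 1/13) · (1 − 1/53) · (1 − 1/97)
       = 3532776473746 · 59904/133666 = 1583255591424.

1583255591424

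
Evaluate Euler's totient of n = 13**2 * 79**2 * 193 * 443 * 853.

69503933730816

φ(13^2) = 13^1·(13−1) = 13·12 = 156.
φ(79^2) = 79^2 − 79^1 = 6241 − 79 = 6162.
φ(193) = 193 − 1 = 192.
φ(443) = 443 − 1 = 442.
φ(853) = 853 − 1 = 852.
φ(76922068379663) = 156 × 6162 × 192 × 442 × 852 = 69503933730816.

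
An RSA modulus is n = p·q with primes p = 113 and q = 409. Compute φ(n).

φ(113) = 113 − 1 = 112.
φ(409) = 409 − 1 = 408.
φ(46217) = 112 × 408 = 45696.

45696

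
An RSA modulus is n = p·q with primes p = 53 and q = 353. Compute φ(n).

For distinct primes, φ(pq) = (p−1)(q−1) = 52 × 352 = 18304.

18304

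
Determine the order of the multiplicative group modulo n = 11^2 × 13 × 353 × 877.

φ(486970913) = 486970913 · (1 − 1/11) · (1 − 1/13) · (1 − 1/353) · (1 − 1/877)
       = 486970913 · 37002240/44270083 = 407024640.

407024640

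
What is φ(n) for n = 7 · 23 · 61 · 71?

554400

φ(697291) = 697291 · (1 − 1/7) · (1 − 1/23) · (1 − 1/61) · (1 − 1/71)
       = 697291 · 554400/697291 = 554400.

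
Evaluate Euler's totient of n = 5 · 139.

552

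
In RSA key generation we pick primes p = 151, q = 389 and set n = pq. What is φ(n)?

58200

φ(58739) = 58739 · (1 − 1/151) · (1 − 1/389)
       = 58739 · 58200/58739 = 58200.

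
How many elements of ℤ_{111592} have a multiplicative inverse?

48384

111592 = 2^3 * 13 * 29 * 37.
φ(111592) = 111592 · (1 − 1/2) · (1 − 1/13) · (1 − 1/29) · (1 − 1/37)
       = 111592 · 12096/27898 = 48384.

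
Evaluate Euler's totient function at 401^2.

φ(401^2) = 401^2 − 401^1 = 160801 − 401 = 160400.

160400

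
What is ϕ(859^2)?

737022

φ(737881) = 737881 · (1 − 1/859)
       = 737881 · 858/859 = 737022.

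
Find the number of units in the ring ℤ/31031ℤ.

21600

First factor: 31031 = 7 * 11 * 13 * 31.
φ(31031) = 31031 · (1 − 1/7) · (1 − 1/11) · (1 − 1/13) · (1 − 1/31)
       = 31031 · 21600/31031 = 21600.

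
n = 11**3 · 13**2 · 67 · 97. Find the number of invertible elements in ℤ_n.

φ(1461878561) = 1461878561 · (1 − 1/11) · (1 − 1/13) · (1 − 1/67) · (1 − 1/97)
       = 1461878561 · 760320/929357 = 1195983360.

1195983360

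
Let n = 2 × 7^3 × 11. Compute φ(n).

2940

φ(2) = 2 − 1 = 1.
φ(7^3) = 7^2·(7−1) = 49·6 = 294.
φ(11) = 11 − 1 = 10.
Multiply: 1 · 294 · 10 = 2940.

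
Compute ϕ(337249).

277200

337249 = 11 · 23 · 31 · 43.
φ(337249) = 337249 · (1 − 1/11) · (1 − 1/23) · (1 − 1/31) · (1 − 1/43)
       = 337249 · 277200/337249 = 277200.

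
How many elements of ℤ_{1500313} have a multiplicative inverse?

1330560

Prime factorization: 1500313 = 23 · 37 · 41 · 43.
φ(1500313) = 1500313 · (1 − 1/23) · (1 − 1/37) · (1 − 1/41) · (1 − 1/43)
       = 1500313 · 1330560/1500313 = 1330560.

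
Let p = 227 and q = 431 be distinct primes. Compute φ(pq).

For distinct primes, φ(pq) = (p−1)(q−1) = 226 × 430 = 97180.

97180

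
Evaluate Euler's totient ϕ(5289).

First factor: 5289 = 3 × 41 × 43.
φ(5289) = 5289 · (1 − 1/3) · (1 − 1/41) · (1 − 1/43)
       = 5289 · 3360/5289 = 3360.

3360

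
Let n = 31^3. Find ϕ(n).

28830

φ(29791) = 29791 · (1 − 1/31)
       = 29791 · 30/31 = 28830.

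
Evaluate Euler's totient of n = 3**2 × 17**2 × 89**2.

12781824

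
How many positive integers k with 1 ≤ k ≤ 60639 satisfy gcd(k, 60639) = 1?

60639 = 3 · 17 · 29 · 41.
φ(3) = 3 − 1 = 2.
φ(17) = 17 − 1 = 16.
φ(29) = 29 − 1 = 28.
φ(41) = 41 − 1 = 40.
φ(60639) = 2 × 16 × 28 × 40 = 35840.

35840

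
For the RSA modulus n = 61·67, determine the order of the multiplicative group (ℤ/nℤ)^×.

3960

φ(pq) = (p−1)(q−1) = 60 · 66 = 3960.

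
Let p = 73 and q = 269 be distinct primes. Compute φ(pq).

19296

φ(n) = (p − 1)(q − 1) = (73−1)(269−1) = 72·268 = 19296.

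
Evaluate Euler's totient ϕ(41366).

18144

Factor 41366: 41366 = 2 · 13 · 37 · 43.
φ(2) = 2 − 1 = 1.
φ(13) = 13 − 1 = 12.
φ(37) = 37 − 1 = 36.
φ(43) = 43 − 1 = 42.
φ(41366) = 1 × 12 × 36 × 42 = 18144.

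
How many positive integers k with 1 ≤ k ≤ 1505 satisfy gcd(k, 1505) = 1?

1505 = 5 × 7 × 43.
φ(5) = 5 − 1 = 4.
φ(7) = 7 − 1 = 6.
φ(43) = 43 − 1 = 42.
Since φ is multiplicative, φ(1505) = 4 · 6 · 42 = 1008.

1008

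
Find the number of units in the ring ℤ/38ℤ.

18

38 = 2 × 19.
φ(38) = 38 · (1 − 1/2) · (1 − 1/19)
       = 38 · 18/38 = 18.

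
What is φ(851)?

First factor: 851 = 23 × 37.
φ(23) = 23 − 1 = 22.
φ(37) = 37 − 1 = 36.
Multiply: 22 · 36 = 792.

792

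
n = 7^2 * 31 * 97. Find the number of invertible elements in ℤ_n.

φ(7^2) = 7^1·(7−1) = 7·6 = 42.
φ(31) = 31 − 1 = 30.
φ(97) = 97 − 1 = 96.
φ(147343) = 42 × 30 × 96 = 120960.

120960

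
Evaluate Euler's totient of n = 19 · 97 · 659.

φ(1214537) = 1214537 · (1 − 1/19) · (1 − 1/97) · (1 − 1/659)
       = 1214537 · 1137024/1214537 = 1137024.

1137024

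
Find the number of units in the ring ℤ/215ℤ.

168

Factor 215: 215 = 5 × 43.
φ(215) = 215 · (1 − 1/5) · (1 − 1/43)
       = 215 · 168/215 = 168.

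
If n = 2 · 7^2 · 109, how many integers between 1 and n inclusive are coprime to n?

4536

φ(10682) = 10682 · (1 − 1/2) · (1 − 1/7) · (1 − 1/109)
       = 10682 · 648/1526 = 4536.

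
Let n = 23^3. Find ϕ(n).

11638

φ(12167) = 12167 · (1 − 1/23)
       = 12167 · 22/23 = 11638.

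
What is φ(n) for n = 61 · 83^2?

408360

φ(420229) = 420229 · (1 − 1/61) · (1 − 1/83)
       = 420229 · 4920/5063 = 408360.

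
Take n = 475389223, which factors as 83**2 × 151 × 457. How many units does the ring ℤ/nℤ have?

φ(475389223) = 475389223 · (1 − 1/83) · (1 − 1/151) · (1 − 1/457)
       = 475389223 · 5608800/5727581 = 465530400.

465530400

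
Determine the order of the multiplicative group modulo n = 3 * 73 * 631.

φ(3) = 3 − 1 = 2.
φ(73) = 73 − 1 = 72.
φ(631) = 631 − 1 = 630.
φ(138189) = 2 × 72 × 630 = 90720.

90720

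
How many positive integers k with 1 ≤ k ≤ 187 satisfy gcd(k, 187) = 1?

160

Prime factorization: 187 = 11 × 17.
φ(187) = 187 · (1 − 1/11) · (1 − 1/17)
       = 187 · 160/187 = 160.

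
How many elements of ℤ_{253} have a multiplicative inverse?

220

First factor: 253 = 11 * 23.
φ(11) = 11 − 1 = 10.
φ(23) = 23 − 1 = 22.
Multiply: 10 · 22 = 220.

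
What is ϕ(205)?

160

Factor 205: 205 = 5 · 41.
φ(205) = 205 · (1 − 1/5) · (1 − 1/41)
       = 205 · 160/205 = 160.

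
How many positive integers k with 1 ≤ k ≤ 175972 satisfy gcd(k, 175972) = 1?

80640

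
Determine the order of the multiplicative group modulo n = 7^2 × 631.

26460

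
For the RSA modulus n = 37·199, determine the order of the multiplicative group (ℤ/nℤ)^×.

φ(7363) = 7363 · (1 − 1/37) · (1 − 1/199)
       = 7363 · 7128/7363 = 7128.

7128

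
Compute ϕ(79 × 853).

φ(67387) = 67387 · (1 − 1/79) · (1 − 1/853)
       = 67387 · 66456/67387 = 66456.

66456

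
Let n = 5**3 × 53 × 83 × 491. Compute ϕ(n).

208936000

φ(269988625) = 269988625 · (1 − 1/5) · (1 − 1/53) · (1 − 1/83) · (1 − 1/491)
       = 269988625 · 8357440/10799545 = 208936000.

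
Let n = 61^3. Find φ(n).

φ(61^3) = 61^3 − 61^2 = 226981 − 3721 = 223260.

223260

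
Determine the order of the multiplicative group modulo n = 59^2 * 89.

301136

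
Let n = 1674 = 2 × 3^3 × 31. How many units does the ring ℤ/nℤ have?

φ(1674) = 1674 · (1 − 1/2) · (1 − 1/3) · (1 − 1/31)
       = 1674 · 60/186 = 540.

540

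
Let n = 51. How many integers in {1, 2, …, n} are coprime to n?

Factor 51: 51 = 3 × 17.
φ(3) = 3 − 1 = 2.
φ(17) = 17 − 1 = 16.
Multiply: 2 · 16 = 32.

32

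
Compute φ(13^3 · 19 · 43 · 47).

70525728

φ(13^3) = 13^3 − 13^2 = 2197 − 169 = 2028.
φ(19) = 19 − 1 = 18.
φ(43) = 43 − 1 = 42.
φ(47) = 47 − 1 = 46.
φ(84362603) = 2028 × 18 × 42 × 46 = 70525728.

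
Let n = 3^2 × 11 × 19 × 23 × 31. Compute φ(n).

φ(3^2) = 3^1·(3−1) = 3·2 = 6.
φ(11) = 11 − 1 = 10.
φ(19) = 19 − 1 = 18.
φ(23) = 23 − 1 = 22.
φ(31) = 31 − 1 = 30.
Since φ is multiplicative, φ(1341153) = 6 · 10 · 18 · 22 · 30 = 712800.

712800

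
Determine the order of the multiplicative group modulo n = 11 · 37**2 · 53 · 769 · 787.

φ(11) = 11 − 1 = 10.
φ(37^2) = 37^2 − 37^1 = 1369 − 37 = 1332.
φ(53) = 53 − 1 = 52.
φ(769) = 769 − 1 = 768.
φ(787) = 787 − 1 = 786.
Multiply: 10 · 1332 · 52 · 768 · 786 = 418110750720.

418110750720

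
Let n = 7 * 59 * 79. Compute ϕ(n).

27144

φ(32627) = 32627 · (1 − 1/7) · (1 − 1/59) · (1 − 1/79)
       = 32627 · 27144/32627 = 27144.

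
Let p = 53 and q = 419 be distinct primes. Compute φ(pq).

φ(53) = 53 − 1 = 52.
φ(419) = 419 − 1 = 418.
Since φ is multiplicative, φ(22207) = 52 · 418 = 21736.

21736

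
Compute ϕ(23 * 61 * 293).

φ(411079) = 411079 · (1 − 1/23) · (1 − 1/61) · (1 − 1/293)
       = 411079 · 385440/411079 = 385440.

385440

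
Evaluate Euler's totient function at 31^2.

φ(31^2) = 31^2 − 31^1 = 961 − 31 = 930.

930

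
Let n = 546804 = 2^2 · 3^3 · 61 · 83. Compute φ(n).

177120

φ(546804) = 546804 · (1 − 1/2) · (1 − 1/3) · (1 − 1/61) · (1 − 1/83)
       = 546804 · 9840/30378 = 177120.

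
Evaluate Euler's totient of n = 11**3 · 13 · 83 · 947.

φ(11^3) = 11^3 − 11^2 = 1331 − 121 = 1210.
φ(13) = 13 − 1 = 12.
φ(83) = 83 − 1 = 82.
φ(947) = 947 − 1 = 946.
Since φ is multiplicative, φ(1360033103) = 1210 · 12 · 82 · 946 = 1126345440.

1126345440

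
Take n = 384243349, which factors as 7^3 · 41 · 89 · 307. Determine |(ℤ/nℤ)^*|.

316673280

φ(7^3) = 7^3 − 7^2 = 343 − 49 = 294.
φ(41) = 41 − 1 = 40.
φ(89) = 89 − 1 = 88.
φ(307) = 307 − 1 = 306.
Multiply: 294 · 40 · 88 · 306 = 316673280.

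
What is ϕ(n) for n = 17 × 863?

13792

φ(14671) = 14671 · (1 − 1/17) · (1 − 1/863)
       = 14671 · 13792/14671 = 13792.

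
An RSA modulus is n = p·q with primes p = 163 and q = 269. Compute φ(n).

43416

For distinct primes, φ(pq) = (p−1)(q−1) = 162 × 268 = 43416.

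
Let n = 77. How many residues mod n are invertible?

60

Factor 77: 77 = 7 · 11.
φ(77) = 77 · (1 − 1/7) · (1 − 1/11)
       = 77 · 60/77 = 60.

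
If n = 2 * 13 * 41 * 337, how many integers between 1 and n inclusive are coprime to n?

161280

φ(2) = 2 − 1 = 1.
φ(13) = 13 − 1 = 12.
φ(41) = 41 − 1 = 40.
φ(337) = 337 − 1 = 336.
Multiply: 1 · 12 · 40 · 336 = 161280.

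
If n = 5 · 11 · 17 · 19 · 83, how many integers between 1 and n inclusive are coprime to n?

944640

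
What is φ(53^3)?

φ(53^3) = 53^3 − 53^2 = 148877 − 2809 = 146068.

146068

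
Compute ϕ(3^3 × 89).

1584

φ(3^3) = 3^3 − 3^2 = 27 − 9 = 18.
φ(89) = 89 − 1 = 88.
Since φ is multiplicative, φ(2403) = 18 · 88 = 1584.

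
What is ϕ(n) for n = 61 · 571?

34200

φ(61) = 61 − 1 = 60.
φ(571) = 571 − 1 = 570.
Since φ is multiplicative, φ(34831) = 60 · 570 = 34200.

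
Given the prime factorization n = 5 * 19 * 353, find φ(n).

φ(5) = 5 − 1 = 4.
φ(19) = 19 − 1 = 18.
φ(353) = 353 − 1 = 352.
φ(33535) = 4 × 18 × 352 = 25344.

25344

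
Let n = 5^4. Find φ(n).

φ(625) = 625 · (1 − 1/5)
       = 625 · 4/5 = 500.

500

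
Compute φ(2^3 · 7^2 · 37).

φ(14504) = 14504 · (1 − 1/2) · (1 − 1/7) · (1 − 1/37)
       = 14504 · 216/518 = 6048.

6048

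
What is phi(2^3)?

4

φ(2^3) = 2^2·(2−1) = 4·1 = 4.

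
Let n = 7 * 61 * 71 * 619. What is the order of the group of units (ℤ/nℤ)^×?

φ(18766223) = 18766223 · (1 − 1/7) · (1 − 1/61) · (1 − 1/71) · (1 − 1/619)
       = 18766223 · 15573600/18766223 = 15573600.

15573600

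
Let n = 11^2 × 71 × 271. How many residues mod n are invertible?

φ(11^2) = 11^1·(11−1) = 11·10 = 110.
φ(71) = 71 − 1 = 70.
φ(271) = 271 − 1 = 270.
Multiply: 110 · 70 · 270 = 2079000.

2079000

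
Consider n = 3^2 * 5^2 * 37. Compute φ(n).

4320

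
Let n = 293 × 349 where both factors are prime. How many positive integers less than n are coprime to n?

101616

For distinct primes, φ(pq) = (p−1)(q−1) = 292 × 348 = 101616.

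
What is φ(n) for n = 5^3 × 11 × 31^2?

φ(5^3) = 5^3 − 5^2 = 125 − 25 = 100.
φ(11) = 11 − 1 = 10.
φ(31^2) = 31^1·(31−1) = 31·30 = 930.
Multiply: 100 · 10 · 930 = 930000.

930000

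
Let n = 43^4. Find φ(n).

φ(3418801) = 3418801 · (1 − 1/43)
       = 3418801 · 42/43 = 3339294.

3339294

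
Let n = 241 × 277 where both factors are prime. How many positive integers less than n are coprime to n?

For distinct primes, φ(pq) = (p−1)(q−1) = 240 × 276 = 66240.

66240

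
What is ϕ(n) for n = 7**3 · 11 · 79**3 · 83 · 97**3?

106004589758645760

φ(140916346314247273) = 140916346314247273 · (1 − 1/7) · (1 − 1/11) · (1 − 1/79) · (1 − 1/83) · (1 − 1/97)
       = 140916346314247273 · 36840960/48974233 = 106004589758645760.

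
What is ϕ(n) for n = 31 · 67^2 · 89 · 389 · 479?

2165121573120

φ(31) = 31 − 1 = 30.
φ(67^2) = 67^1·(67−1) = 67·66 = 4422.
φ(89) = 89 − 1 = 88.
φ(389) = 389 − 1 = 388.
φ(479) = 479 − 1 = 478.
Since φ is multiplicative, φ(2307737570981) = 30 · 4422 · 88 · 388 · 478 = 2165121573120.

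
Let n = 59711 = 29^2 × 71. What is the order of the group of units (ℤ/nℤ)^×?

56840

φ(29^2) = 29^1·(29−1) = 29·28 = 812.
φ(71) = 71 − 1 = 70.
φ(59711) = 812 × 70 = 56840.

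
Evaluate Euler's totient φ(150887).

150887 = 11^2 × 29 × 43.
φ(11^2) = 11^1·(11−1) = 11·10 = 110.
φ(29) = 29 − 1 = 28.
φ(43) = 43 − 1 = 42.
φ(150887) = 110 × 28 × 42 = 129360.

129360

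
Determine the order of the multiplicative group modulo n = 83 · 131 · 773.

8229520

φ(83) = 83 − 1 = 82.
φ(131) = 131 − 1 = 130.
φ(773) = 773 − 1 = 772.
φ(8404829) = 82 × 130 × 772 = 8229520.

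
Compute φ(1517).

1440

1517 = 37 × 41.
φ(1517) = 1517 · (1 − 1/37) · (1 − 1/41)
       = 1517 · 1440/1517 = 1440.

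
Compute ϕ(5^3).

φ(125) = 125 · (1 − 1/5)
       = 125 · 4/5 = 100.

100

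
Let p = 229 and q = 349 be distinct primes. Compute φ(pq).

φ(pq) = (p−1)(q−1) = 228 · 348 = 79344.

79344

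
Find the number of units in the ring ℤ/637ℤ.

504

Prime factorization: 637 = 7^2 · 13.
φ(7^2) = 7^1·(7−1) = 7·6 = 42.
φ(13) = 13 − 1 = 12.
Since φ is multiplicative, φ(637) = 42 · 12 = 504.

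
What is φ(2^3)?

4

φ(8) = 8 · (1 − 1/2)
       = 8 · 1/2 = 4.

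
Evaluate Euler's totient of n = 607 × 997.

φ(605179) = 605179 · (1 − 1/607) · (1 − 1/997)
       = 605179 · 603576/605179 = 603576.

603576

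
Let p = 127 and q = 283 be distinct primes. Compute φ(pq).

φ(35941) = 35941 · (1 − 1/127) · (1 − 1/283)
       = 35941 · 35532/35941 = 35532.

35532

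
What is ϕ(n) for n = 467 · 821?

382120

φ(467) = 467 − 1 = 466.
φ(821) = 821 − 1 = 820.
φ(383407) = 466 × 820 = 382120.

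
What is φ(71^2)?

4970

φ(71^2) = 71^1·(71−1) = 71·70 = 4970.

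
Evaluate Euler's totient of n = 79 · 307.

φ(79) = 79 − 1 = 78.
φ(307) = 307 − 1 = 306.
Multiply: 78 · 306 = 23868.

23868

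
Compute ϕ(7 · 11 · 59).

3480

φ(4543) = 4543 · (1 − 1/7) · (1 − 1/11) · (1 − 1/59)
       = 4543 · 3480/4543 = 3480.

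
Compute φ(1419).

Factor 1419: 1419 = 3 × 11 × 43.
φ(3) = 3 − 1 = 2.
φ(11) = 11 − 1 = 10.
φ(43) = 43 − 1 = 42.
Since φ is multiplicative, φ(1419) = 2 · 10 · 42 = 840.

840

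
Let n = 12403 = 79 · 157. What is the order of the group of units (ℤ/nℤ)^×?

φ(79) = 79 − 1 = 78.
φ(157) = 157 − 1 = 156.
φ(12403) = 78 × 156 = 12168.

12168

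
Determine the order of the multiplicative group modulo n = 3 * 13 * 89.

φ(3) = 3 − 1 = 2.
φ(13) = 13 − 1 = 12.
φ(89) = 89 − 1 = 88.
φ(3471) = 2 × 12 × 88 = 2112.

2112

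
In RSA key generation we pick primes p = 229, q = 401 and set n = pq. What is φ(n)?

φ(91829) = 91829 · (1 − 1/229) · (1 − 1/401)
       = 91829 · 91200/91829 = 91200.

91200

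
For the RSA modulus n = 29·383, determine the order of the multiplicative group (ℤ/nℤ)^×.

10696

φ(29) = 29 − 1 = 28.
φ(383) = 383 − 1 = 382.
Since φ is multiplicative, φ(11107) = 28 · 382 = 10696.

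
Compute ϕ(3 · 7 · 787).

φ(3) = 3 − 1 = 2.
φ(7) = 7 − 1 = 6.
φ(787) = 787 − 1 = 786.
Multiply: 2 · 6 · 786 = 9432.

9432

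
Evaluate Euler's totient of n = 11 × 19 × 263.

47160

φ(54967) = 54967 · (1 − 1/11) · (1 − 1/19) · (1 − 1/263)
       = 54967 · 47160/54967 = 47160.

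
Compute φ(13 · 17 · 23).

φ(5083) = 5083 · (1 − 1/13) · (1 − 1/17) · (1 − 1/23)
       = 5083 · 4224/5083 = 4224.

4224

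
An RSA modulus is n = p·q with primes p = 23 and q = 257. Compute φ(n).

5632

φ(23) = 23 − 1 = 22.
φ(257) = 257 − 1 = 256.
Multiply: 22 · 256 = 5632.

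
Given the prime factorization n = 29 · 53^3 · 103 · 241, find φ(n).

100120849920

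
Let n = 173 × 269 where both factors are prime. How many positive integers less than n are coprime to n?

46096

φ(pq) = (p−1)(q−1) = 172 · 268 = 46096.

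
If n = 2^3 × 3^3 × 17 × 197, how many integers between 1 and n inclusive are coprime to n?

225792

φ(723384) = 723384 · (1 − 1/2) · (1 − 1/3) · (1 − 1/17) · (1 − 1/197)
       = 723384 · 6272/20094 = 225792.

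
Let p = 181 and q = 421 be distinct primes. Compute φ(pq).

φ(76201) = 76201 · (1 − 1/181) · (1 − 1/421)
       = 76201 · 75600/76201 = 75600.

75600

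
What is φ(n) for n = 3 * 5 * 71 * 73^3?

214865280

φ(3) = 3 − 1 = 2.
φ(5) = 5 − 1 = 4.
φ(71) = 71 − 1 = 70.
φ(73^3) = 73^2·(73−1) = 5329·72 = 383688.
Multiply: 2 · 4 · 70 · 383688 = 214865280.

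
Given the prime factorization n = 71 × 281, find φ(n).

19600

φ(71) = 71 − 1 = 70.
φ(281) = 281 − 1 = 280.
φ(19951) = 70 × 280 = 19600.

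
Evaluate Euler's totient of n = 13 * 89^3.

8364576

φ(9164597) = 9164597 · (1 − 1/13) · (1 − 1/89)
       = 9164597 · 1056/1157 = 8364576.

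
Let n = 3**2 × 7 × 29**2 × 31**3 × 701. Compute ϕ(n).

589930992000

φ(3^2) = 3^1·(3−1) = 3·2 = 6.
φ(7) = 7 − 1 = 6.
φ(29^2) = 29^2 − 29^1 = 841 − 29 = 812.
φ(31^3) = 31^2·(31−1) = 961·30 = 28830.
φ(701) = 701 − 1 = 700.
Since φ is multiplicative, φ(1106470003653) = 6 · 6 · 812 · 28830 · 700 = 589930992000.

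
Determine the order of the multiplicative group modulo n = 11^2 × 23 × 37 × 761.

66211200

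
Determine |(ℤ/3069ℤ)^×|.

1800

First factor: 3069 = 3^2 · 11 · 31.
φ(3^2) = 3^1·(3−1) = 3·2 = 6.
φ(11) = 11 − 1 = 10.
φ(31) = 31 − 1 = 30.
Since φ is multiplicative, φ(3069) = 6 · 10 · 30 = 1800.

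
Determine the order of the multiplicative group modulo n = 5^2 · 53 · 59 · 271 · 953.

15504652800

φ(5^2) = 5^1·(5−1) = 5·4 = 20.
φ(53) = 53 − 1 = 52.
φ(59) = 59 − 1 = 58.
φ(271) = 271 − 1 = 270.
φ(953) = 953 − 1 = 952.
Multiply: 20 · 52 · 58 · 270 · 952 = 15504652800.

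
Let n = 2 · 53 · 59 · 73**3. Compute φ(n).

φ(2432912318) = 2432912318 · (1 − 1/2) · (1 − 1/53) · (1 − 1/59) · (1 − 1/73)
       = 2432912318 · 217152/456542 = 1157203008.

1157203008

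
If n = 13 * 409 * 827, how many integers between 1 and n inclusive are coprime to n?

φ(13) = 13 − 1 = 12.
φ(409) = 409 − 1 = 408.
φ(827) = 827 − 1 = 826.
Multiply: 12 · 408 · 826 = 4044096.

4044096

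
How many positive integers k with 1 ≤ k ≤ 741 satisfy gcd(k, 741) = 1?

741 = 3 · 13 · 19.
φ(741) = 741 · (1 − 1/3) · (1 − 1/13) · (1 − 1/19)
       = 741 · 432/741 = 432.

432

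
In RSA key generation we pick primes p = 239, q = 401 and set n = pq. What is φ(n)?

φ(pq) = (p−1)(q−1) = 238 · 400 = 95200.

95200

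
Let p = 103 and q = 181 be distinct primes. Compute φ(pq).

18360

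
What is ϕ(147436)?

67200

First factor: 147436 = 2**2 × 29 × 31 × 41.
φ(2^2) = 2^2 − 2^1 = 4 − 2 = 2.
φ(29) = 29 − 1 = 28.
φ(31) = 31 − 1 = 30.
φ(41) = 41 − 1 = 40.
φ(147436) = 2 × 28 × 30 × 40 = 67200.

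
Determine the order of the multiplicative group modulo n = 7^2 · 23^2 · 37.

765072

φ(959077) = 959077 · (1 − 1/7) · (1 − 1/23) · (1 − 1/37)
       = 959077 · 4752/5957 = 765072.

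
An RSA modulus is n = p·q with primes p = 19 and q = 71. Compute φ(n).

φ(19) = 19 − 1 = 18.
φ(71) = 71 − 1 = 70.
φ(1349) = 18 × 70 = 1260.

1260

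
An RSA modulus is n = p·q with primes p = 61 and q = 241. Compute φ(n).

φ(pq) = (p−1)(q−1) = 60 · 240 = 14400.

14400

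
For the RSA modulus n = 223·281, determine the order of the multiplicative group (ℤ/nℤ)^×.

62160

φ(223) = 223 − 1 = 222.
φ(281) = 281 − 1 = 280.
Since φ is multiplicative, φ(62663) = 222 · 280 = 62160.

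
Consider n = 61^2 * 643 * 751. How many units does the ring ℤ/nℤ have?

φ(1796844853) = 1796844853 · (1 − 1/61) · (1 − 1/643) · (1 − 1/751)
       = 1796844853 · 28890000/29456473 = 1762290000.

1762290000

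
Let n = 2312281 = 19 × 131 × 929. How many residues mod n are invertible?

2171520

φ(19) = 19 − 1 = 18.
φ(131) = 131 − 1 = 130.
φ(929) = 929 − 1 = 928.
Multiply: 18 · 130 · 928 = 2171520.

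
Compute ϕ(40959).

25920

40959 = 3^3 × 37 × 41.
φ(40959) = 40959 · (1 − 1/3) · (1 − 1/37) · (1 − 1/41)
       = 40959 · 2880/4551 = 25920.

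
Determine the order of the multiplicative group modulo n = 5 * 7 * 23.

528

φ(5) = 5 − 1 = 4.
φ(7) = 7 − 1 = 6.
φ(23) = 23 − 1 = 22.
Since φ is multiplicative, φ(805) = 4 · 6 · 22 = 528.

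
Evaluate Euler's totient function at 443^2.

φ(196249) = 196249 · (1 − 1/443)
       = 196249 · 442/443 = 195806.

195806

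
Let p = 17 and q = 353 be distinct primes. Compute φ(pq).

5632

φ(pq) = (p−1)(q−1) = 16 · 352 = 5632.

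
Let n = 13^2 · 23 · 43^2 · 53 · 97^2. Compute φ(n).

φ(3584023015651) = 3584023015651 · (1 − 1/13) · (1 − 1/23) · (1 − 1/43) · (1 − 1/53) · (1 − 1/97)
       = 3584023015651 · 55351296/66097837 = 3001313323008.

3001313323008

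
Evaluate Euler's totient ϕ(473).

Prime factorization: 473 = 11 × 43.
φ(473) = 473 · (1 − 1/11) · (1 − 1/43)
       = 473 · 420/473 = 420.

420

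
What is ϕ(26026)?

9360

Prime factorization: 26026 = 2 · 7 · 11 · 13^2.
φ(26026) = 26026 · (1 − 1/2) · (1 − 1/7) · (1 − 1/11) · (1 − 1/13)
       = 26026 · 720/2002 = 9360.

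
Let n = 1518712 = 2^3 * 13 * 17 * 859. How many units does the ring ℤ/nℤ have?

φ(1518712) = 1518712 · (1 − 1/2) · (1 − 1/13) · (1 − 1/17) · (1 − 1/859)
       = 1518712 · 164736/379678 = 658944.

658944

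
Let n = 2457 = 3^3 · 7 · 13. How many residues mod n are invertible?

1296

φ(3^3) = 3^3 − 3^2 = 27 − 9 = 18.
φ(7) = 7 − 1 = 6.
φ(13) = 13 − 1 = 12.
Since φ is multiplicative, φ(2457) = 18 · 6 · 12 = 1296.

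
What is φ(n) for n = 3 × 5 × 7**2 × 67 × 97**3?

20030782464

φ(44944581885) = 44944581885 · (1 − 1/3) · (1 − 1/5) · (1 − 1/7) · (1 − 1/67) · (1 − 1/97)
       = 44944581885 · 304128/682395 = 20030782464.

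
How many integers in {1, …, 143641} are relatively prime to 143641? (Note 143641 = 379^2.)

143262

φ(143641) = 143641 · (1 − 1/379)
       = 143641 · 378/379 = 143262.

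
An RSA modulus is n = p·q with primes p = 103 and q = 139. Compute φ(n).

φ(103) = 103 − 1 = 102.
φ(139) = 139 − 1 = 138.
Since φ is multiplicative, φ(14317) = 102 · 138 = 14076.

14076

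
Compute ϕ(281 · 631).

φ(177311) = 177311 · (1 − 1/281) · (1 − 1/631)
       = 177311 · 176400/177311 = 176400.

176400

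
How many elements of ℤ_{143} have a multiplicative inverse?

143 = 11 * 13.
φ(11) = 11 − 1 = 10.
φ(13) = 13 − 1 = 12.
Multiply: 10 · 12 = 120.

120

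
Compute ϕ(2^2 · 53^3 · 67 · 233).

4473186432

φ(9296475388) = 9296475388 · (1 − 1/2) · (1 − 1/53) · (1 − 1/67) · (1 − 1/233)
       = 9296475388 · 796224/1654766 = 4473186432.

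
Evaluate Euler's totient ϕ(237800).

Factor 237800: 237800 = 2**3 × 5**2 × 29 × 41.
φ(237800) = 237800 · (1 − 1/2) · (1 − 1/5) · (1 − 1/29) · (1 − 1/41)
       = 237800 · 4480/11890 = 89600.

89600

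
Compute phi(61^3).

223260

φ(61^3) = 61^3 − 61^2 = 226981 − 3721 = 223260.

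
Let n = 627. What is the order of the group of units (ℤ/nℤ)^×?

Prime factorization: 627 = 3 × 11 × 19.
φ(3) = 3 − 1 = 2.
φ(11) = 11 − 1 = 10.
φ(19) = 19 − 1 = 18.
φ(627) = 2 × 10 × 18 = 360.

360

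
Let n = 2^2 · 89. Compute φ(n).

φ(356) = 356 · (1 − 1/2) · (1 − 1/89)
       = 356 · 88/178 = 176.

176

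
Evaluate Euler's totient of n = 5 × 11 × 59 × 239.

552160

φ(5) = 5 − 1 = 4.
φ(11) = 11 − 1 = 10.
φ(59) = 59 − 1 = 58.
φ(239) = 239 − 1 = 238.
Since φ is multiplicative, φ(775555) = 4 · 10 · 58 · 238 = 552160.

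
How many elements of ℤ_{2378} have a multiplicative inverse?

1120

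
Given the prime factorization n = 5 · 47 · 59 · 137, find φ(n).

φ(5) = 5 − 1 = 4.
φ(47) = 47 − 1 = 46.
φ(59) = 59 − 1 = 58.
φ(137) = 137 − 1 = 136.
φ(1899505) = 4 × 46 × 58 × 136 = 1451392.

1451392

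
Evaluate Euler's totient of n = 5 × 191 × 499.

378480

φ(476545) = 476545 · (1 − 1/5) · (1 − 1/191) · (1 − 1/499)
       = 476545 · 378480/476545 = 378480.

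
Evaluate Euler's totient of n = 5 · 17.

64

φ(5) = 5 − 1 = 4.
φ(17) = 17 − 1 = 16.
φ(85) = 4 × 16 = 64.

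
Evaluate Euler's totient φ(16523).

14400

First factor: 16523 = 13 · 31 · 41.
φ(13) = 13 − 1 = 12.
φ(31) = 31 − 1 = 30.
φ(41) = 41 − 1 = 40.
Since φ is multiplicative, φ(16523) = 12 · 30 · 40 = 14400.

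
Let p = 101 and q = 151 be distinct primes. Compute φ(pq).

For distinct primes, φ(pq) = (p−1)(q−1) = 100 × 150 = 15000.

15000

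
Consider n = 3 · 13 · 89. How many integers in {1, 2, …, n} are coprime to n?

φ(3) = 3 − 1 = 2.
φ(13) = 13 − 1 = 12.
φ(89) = 89 − 1 = 88.
Multiply: 2 · 12 · 88 = 2112.

2112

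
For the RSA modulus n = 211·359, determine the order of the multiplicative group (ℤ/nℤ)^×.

φ(75749) = 75749 · (1 − 1/211) · (1 − 1/359)
       = 75749 · 75180/75749 = 75180.

75180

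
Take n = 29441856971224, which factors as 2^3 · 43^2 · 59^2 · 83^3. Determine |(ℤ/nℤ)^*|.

φ(29441856971224) = 29441856971224 · (1 − 1/2) · (1 − 1/43) · (1 − 1/59) · (1 − 1/83)
       = 29441856971224 · 199752/421142 = 13964576826144.

13964576826144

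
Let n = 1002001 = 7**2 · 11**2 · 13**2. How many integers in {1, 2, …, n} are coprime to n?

720720

φ(7^2) = 7^2 − 7^1 = 49 − 7 = 42.
φ(11^2) = 11^1·(11−1) = 11·10 = 110.
φ(13^2) = 13^1·(13−1) = 13·12 = 156.
Multiply: 42 · 110 · 156 = 720720.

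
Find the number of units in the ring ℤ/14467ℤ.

12672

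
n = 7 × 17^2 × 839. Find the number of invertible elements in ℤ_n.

1367616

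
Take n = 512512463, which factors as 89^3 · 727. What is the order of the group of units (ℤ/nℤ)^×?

φ(512512463) = 512512463 · (1 − 1/89) · (1 − 1/727)
       = 512512463 · 63888/64703 = 506056848.

506056848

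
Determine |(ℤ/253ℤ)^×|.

253 = 11 * 23.
φ(11) = 11 − 1 = 10.
φ(23) = 23 − 1 = 22.
φ(253) = 10 × 22 = 220.

220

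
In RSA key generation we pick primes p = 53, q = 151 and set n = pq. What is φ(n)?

7800

φ(8003) = 8003 · (1 − 1/53) · (1 − 1/151)
       = 8003 · 7800/8003 = 7800.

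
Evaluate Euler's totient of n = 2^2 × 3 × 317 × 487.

614304

φ(2^2) = 2^2 − 2^1 = 4 − 2 = 2.
φ(3) = 3 − 1 = 2.
φ(317) = 317 − 1 = 316.
φ(487) = 487 − 1 = 486.
φ(1852548) = 2 × 2 × 316 × 486 = 614304.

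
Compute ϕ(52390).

Factor 52390: 52390 = 2 · 5 · 13^2 · 31.
φ(52390) = 52390 · (1 − 1/2) · (1 − 1/5) · (1 − 1/13) · (1 − 1/31)
       = 52390 · 1440/4030 = 18720.

18720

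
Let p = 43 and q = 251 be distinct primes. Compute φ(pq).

10500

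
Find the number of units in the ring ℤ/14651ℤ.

11088

Factor 14651: 14651 = 7^2 * 13 * 23.
φ(14651) = 14651 · (1 − 1/7) · (1 − 1/13) · (1 − 1/23)
       = 14651 · 1584/2093 = 11088.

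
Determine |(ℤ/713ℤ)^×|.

Factor 713: 713 = 23 · 31.
φ(23) = 23 − 1 = 22.
φ(31) = 31 − 1 = 30.
φ(713) = 22 × 30 = 660.

660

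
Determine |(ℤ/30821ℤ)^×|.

30821 = 7**2 * 17 * 37.
φ(30821) = 30821 · (1 − 1/7) · (1 − 1/17) · (1 − 1/37)
       = 30821 · 3456/4403 = 24192.

24192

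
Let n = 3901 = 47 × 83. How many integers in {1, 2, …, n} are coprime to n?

3772

φ(47) = 47 − 1 = 46.
φ(83) = 83 − 1 = 82.
Multiply: 46 · 82 = 3772.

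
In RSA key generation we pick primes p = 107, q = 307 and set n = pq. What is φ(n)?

32436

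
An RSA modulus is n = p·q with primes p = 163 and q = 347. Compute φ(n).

56052

φ(n) = (p − 1)(q − 1) = (163−1)(347−1) = 162·346 = 56052.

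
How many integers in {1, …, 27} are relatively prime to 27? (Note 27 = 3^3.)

18

φ(27) = 27 · (1 − 1/3)
       = 27 · 2/3 = 18.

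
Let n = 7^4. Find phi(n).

φ(7^4) = 7^4 − 7^3 = 2401 − 343 = 2058.

2058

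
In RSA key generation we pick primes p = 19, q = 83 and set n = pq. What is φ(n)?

1476

φ(19) = 19 − 1 = 18.
φ(83) = 83 − 1 = 82.
Since φ is multiplicative, φ(1577) = 18 · 82 = 1476.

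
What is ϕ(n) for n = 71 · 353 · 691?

17001600

φ(17318533) = 17318533 · (1 − 1/71) · (1 − 1/353) · (1 − 1/691)
       = 17318533 · 17001600/17318533 = 17001600.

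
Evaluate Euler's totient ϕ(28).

Prime factorization: 28 = 2^2 × 7.
φ(2^2) = 2^1·(2−1) = 2·1 = 2.
φ(7) = 7 − 1 = 6.
Multiply: 2 · 6 = 12.

12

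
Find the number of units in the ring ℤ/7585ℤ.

Factor 7585: 7585 = 5 * 37 * 41.
φ(7585) = 7585 · (1 − 1/5) · (1 − 1/37) · (1 − 1/41)
       = 7585 · 5760/7585 = 5760.

5760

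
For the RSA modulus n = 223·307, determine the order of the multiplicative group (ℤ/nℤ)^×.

67932

φ(pq) = (p−1)(q−1) = 222 · 306 = 67932.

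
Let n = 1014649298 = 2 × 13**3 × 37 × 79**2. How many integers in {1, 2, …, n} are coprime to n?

φ(1014649298) = 1014649298 · (1 − 1/2) · (1 − 1/13) · (1 − 1/37) · (1 − 1/79)
       = 1014649298 · 33696/75998 = 449875296.

449875296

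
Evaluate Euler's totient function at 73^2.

5256

φ(73^2) = 73^2 − 73^1 = 5329 − 73 = 5256.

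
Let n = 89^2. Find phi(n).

φ(7921) = 7921 · (1 − 1/89)
       = 7921 · 88/89 = 7832.

7832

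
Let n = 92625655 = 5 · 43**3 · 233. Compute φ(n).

φ(5) = 5 − 1 = 4.
φ(43^3) = 43^2·(43−1) = 1849·42 = 77658.
φ(233) = 233 − 1 = 232.
φ(92625655) = 4 × 77658 × 232 = 72066624.

72066624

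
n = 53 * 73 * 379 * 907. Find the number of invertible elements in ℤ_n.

1282200192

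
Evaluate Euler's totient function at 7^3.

294

φ(7^3) = 7^2·(7−1) = 49·6 = 294.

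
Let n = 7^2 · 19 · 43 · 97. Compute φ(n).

3048192

φ(7^2) = 7^2 − 7^1 = 49 − 7 = 42.
φ(19) = 19 − 1 = 18.
φ(43) = 43 − 1 = 42.
φ(97) = 97 − 1 = 96.
Multiply: 42 · 18 · 42 · 96 = 3048192.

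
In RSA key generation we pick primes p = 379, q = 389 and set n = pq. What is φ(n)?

146664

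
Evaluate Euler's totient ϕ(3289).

2640

Prime factorization: 3289 = 11 × 13 × 23.
φ(3289) = 3289 · (1 − 1/11) · (1 − 1/13) · (1 − 1/23)
       = 3289 · 2640/3289 = 2640.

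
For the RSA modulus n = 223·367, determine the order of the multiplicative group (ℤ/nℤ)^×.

81252

φ(81841) = 81841 · (1 − 1/223) · (1 − 1/367)
       = 81841 · 81252/81841 = 81252.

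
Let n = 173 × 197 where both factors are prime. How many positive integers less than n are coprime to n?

33712

For distinct primes, φ(pq) = (p−1)(q−1) = 172 × 196 = 33712.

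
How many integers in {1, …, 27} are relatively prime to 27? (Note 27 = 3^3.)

18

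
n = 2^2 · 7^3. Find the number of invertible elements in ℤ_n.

588

φ(2^2) = 2^1·(2−1) = 2·1 = 2.
φ(7^3) = 7^3 − 7^2 = 343 − 49 = 294.
Multiply: 2 · 294 = 588.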